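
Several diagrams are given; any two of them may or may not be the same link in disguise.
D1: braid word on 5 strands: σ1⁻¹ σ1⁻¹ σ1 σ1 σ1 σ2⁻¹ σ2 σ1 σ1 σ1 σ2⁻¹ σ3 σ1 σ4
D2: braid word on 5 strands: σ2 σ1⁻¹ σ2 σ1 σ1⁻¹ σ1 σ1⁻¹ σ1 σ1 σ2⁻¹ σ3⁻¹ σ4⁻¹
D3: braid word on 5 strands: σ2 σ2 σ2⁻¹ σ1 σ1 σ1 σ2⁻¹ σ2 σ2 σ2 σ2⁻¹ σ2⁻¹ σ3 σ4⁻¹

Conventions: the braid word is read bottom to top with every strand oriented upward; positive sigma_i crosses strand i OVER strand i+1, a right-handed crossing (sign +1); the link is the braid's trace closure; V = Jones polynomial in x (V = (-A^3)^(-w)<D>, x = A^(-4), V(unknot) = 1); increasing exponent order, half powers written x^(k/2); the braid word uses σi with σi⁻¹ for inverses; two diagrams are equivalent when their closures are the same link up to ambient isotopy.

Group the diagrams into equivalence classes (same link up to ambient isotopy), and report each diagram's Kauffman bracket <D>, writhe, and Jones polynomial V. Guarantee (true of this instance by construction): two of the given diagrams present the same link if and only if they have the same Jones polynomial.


equivalence classes: {D1} | {D2} | {D3}
D1 (bracket -A^-10 + A^-6 - A^-2 + A^2 + A^10; 14 crossings at w = +6): V = x^2 + x^4 - x^5 + x^6 - x^7
V(D2) = 1  [12 crossings, <D> = 1, w = 0]
D3 (bracket -A^-4 + 1 + A^8; 14 crossings at w = +4): V = x + x^3 - x^4
key observation: comparing 3 Jones polynomials yields 3 groups


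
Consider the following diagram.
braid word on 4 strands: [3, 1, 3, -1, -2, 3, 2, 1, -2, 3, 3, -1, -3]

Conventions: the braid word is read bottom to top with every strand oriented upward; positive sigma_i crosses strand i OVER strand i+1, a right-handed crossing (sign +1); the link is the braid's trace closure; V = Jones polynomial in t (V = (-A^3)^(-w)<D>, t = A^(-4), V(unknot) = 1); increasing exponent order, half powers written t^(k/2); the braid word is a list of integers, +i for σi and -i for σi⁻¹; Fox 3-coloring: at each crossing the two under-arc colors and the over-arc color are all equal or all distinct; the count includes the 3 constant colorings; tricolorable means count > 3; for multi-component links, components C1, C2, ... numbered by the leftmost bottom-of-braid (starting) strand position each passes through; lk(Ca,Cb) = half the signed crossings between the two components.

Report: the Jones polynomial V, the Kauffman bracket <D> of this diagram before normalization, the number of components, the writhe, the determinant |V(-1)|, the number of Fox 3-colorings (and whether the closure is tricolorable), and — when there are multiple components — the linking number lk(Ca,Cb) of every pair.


V = t + t^3 - t^4
<D> = A^-7 - A^-3 - A^5 (w = +3)
1 component over 13 crossings, w = +3
9 Fox colorings among 3^13, |V(-1)| = 3: tricolorable
why: w = +3 shifts under R1 moves; the (-A^3)^(-3) factor cancels that in V


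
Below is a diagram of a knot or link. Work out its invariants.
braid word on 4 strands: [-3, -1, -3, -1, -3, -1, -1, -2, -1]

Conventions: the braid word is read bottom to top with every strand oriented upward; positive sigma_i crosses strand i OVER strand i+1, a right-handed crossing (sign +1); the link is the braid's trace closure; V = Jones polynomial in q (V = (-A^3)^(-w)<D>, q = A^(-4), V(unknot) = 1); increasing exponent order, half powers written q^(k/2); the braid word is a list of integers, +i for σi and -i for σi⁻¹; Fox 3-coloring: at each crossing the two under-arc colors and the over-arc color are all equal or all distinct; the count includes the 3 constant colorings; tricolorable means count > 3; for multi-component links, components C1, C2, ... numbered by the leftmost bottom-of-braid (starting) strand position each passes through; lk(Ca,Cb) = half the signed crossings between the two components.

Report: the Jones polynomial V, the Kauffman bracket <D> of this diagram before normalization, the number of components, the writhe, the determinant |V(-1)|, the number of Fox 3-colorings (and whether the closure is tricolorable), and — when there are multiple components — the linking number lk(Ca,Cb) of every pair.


Jones polynomial: V(q) = q^-11 - 2q^-10 + 2q^-9 - 3q^-8 + 2q^-7 - 2q^-6 + 2q^-5 + q^-3
<D> = -A^-15 - 2A^-7 + 2A^-3 - 2A + 3A^5 - 2A^9 + 2A^13 - A^17; writhe -9
components 1, writhe -9 (9 crossings)
3-colorings: 9 of 3^9, det 15 — tricolorable
note: w = -9 shifts under R1 moves; the (-A^3)^(9) factor cancels that in V


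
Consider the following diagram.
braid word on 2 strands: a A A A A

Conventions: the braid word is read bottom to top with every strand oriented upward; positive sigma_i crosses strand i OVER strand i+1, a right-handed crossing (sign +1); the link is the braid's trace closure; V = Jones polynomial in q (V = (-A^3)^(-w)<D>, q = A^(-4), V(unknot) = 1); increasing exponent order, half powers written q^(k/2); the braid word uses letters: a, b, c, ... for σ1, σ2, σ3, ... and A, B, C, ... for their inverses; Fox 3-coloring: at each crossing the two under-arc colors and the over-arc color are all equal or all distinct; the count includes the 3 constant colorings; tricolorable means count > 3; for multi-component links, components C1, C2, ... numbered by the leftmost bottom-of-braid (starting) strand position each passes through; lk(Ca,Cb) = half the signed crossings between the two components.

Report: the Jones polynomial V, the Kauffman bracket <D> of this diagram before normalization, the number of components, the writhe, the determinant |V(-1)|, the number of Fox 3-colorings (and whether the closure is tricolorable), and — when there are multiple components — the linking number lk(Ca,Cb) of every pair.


V = -q^-4 + q^-3 + q^-1
<D> = -A^-5 - A^3 + A^7 (w = -3)
1 component over 5 crossings, w = -3
9 Fox colorings among 3^5, |V(-1)| = 3: tricolorable
why: free reduction leaves σ1⁻¹ σ1⁻¹ σ1⁻¹ of the original 5 letters


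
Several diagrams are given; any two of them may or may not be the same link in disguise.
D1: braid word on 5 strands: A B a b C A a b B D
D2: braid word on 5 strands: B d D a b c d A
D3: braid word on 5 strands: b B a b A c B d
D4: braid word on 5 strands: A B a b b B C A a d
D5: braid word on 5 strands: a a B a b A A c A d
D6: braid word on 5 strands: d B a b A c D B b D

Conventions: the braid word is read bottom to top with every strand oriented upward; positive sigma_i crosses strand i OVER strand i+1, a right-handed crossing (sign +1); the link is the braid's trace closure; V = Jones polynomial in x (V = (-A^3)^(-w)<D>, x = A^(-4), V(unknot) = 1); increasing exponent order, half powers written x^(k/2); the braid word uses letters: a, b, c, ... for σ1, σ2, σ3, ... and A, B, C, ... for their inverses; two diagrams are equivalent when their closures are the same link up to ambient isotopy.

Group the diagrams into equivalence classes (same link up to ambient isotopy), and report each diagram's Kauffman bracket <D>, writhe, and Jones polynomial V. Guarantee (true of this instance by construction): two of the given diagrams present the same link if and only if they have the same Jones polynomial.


grouping into links: {D1, D2, D3, D4, D5, D6}
V(D1) = 1  (w -2, c 10, <D> = A^-6)
D2 (bracket A^6; 8 crossings at w = +2): V = 1
D3 (bracket A^6; 8 crossings at w = +2): V = 1
V(D4) = 1  [10 crossings, <D> = 1, w = 0]
V(D5) = 1  [10 crossings, <D> = A^6, w = +2]
D6 (bracket 1; 10 crossings at w = 0): V = 1
why: one V(x) for all 6 diagrams — one class (guaranteed)


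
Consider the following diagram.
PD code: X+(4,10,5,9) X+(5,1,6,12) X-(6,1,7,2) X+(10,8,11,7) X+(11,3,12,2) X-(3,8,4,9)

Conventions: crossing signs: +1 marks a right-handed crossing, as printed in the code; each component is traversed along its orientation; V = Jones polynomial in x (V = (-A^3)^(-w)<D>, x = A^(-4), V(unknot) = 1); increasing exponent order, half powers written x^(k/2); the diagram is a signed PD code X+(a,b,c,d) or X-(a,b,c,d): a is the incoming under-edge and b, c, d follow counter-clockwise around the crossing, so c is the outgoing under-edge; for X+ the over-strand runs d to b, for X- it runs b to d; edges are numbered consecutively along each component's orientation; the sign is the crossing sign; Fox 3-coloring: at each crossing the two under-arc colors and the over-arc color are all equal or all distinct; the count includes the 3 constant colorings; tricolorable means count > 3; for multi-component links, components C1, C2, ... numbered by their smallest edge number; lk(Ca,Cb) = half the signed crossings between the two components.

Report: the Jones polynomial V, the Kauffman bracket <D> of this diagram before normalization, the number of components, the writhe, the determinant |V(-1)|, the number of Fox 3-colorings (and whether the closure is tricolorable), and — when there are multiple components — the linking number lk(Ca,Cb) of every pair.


V(x) = 1
bracket: A^6, w = +2
1 component, writhe +2, over 6 crossings
det 1, colorings 3 of 3^6 — not tricolorable
observation: |V(-1)| = 1: so not tricolorable, since 3 does not divide 1


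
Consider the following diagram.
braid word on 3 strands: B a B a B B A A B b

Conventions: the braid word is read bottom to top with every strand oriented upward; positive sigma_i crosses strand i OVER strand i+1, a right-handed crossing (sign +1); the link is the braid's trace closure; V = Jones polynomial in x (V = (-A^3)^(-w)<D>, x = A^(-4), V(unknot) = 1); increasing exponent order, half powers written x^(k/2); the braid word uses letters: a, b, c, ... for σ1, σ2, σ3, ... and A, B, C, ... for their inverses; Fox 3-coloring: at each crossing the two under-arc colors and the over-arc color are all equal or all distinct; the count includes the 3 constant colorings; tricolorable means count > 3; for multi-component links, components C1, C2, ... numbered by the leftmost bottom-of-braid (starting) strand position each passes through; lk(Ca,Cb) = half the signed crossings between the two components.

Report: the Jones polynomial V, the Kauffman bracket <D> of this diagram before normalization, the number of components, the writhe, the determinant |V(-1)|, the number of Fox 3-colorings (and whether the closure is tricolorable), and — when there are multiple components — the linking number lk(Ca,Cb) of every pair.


V = x^-7 - 2x^-6 + 2x^-5 - 3x^-4 + 3x^-3 - 2x^-2 + 2x^-1
<D> = 2A^-8 - 2A^-4 + 3 - 3A^4 + 2A^8 - 2A^12 + A^16 (w = -4)
1 component over 10 crossings, w = -4
9 Fox colorings among 3^10, |V(-1)| = 15: tricolorable
why: |V(-1)| = 15: so tricolorable, since 3 divides 15


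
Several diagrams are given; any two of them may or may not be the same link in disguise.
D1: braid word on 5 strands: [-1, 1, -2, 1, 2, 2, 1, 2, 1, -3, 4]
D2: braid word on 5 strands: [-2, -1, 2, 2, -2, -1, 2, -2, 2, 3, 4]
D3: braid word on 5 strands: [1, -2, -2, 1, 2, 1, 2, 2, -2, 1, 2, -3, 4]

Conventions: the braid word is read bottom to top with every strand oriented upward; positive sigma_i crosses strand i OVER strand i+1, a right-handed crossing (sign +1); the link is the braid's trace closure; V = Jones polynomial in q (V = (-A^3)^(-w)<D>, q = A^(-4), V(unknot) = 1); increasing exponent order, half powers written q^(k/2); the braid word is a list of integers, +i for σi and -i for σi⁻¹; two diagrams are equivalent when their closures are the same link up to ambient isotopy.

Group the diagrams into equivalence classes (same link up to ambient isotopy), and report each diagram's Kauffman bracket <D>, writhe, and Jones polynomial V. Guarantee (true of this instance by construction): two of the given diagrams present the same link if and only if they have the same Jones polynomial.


classes: {D1, D3} | {D2}
V(D1) = -q^(3/2) - 2q^(7/2) + q^(9/2) - q^(11/2) + q^(13/2)  [11 crossings, <D> = -A^-11 + A^-7 - A^-3 + 2A + A^9, w = +5]
V(D2) = -q^(-5/2) - q^(-1/2)  [11 crossings, <D> = A^5 + A^13, w = +1]
V(D3) = -q^(3/2) - 2q^(7/2) + q^(9/2) - q^(11/2) + q^(13/2)  [13 crossings, <D> = -A^-11 + A^-7 - A^-3 + 2A + A^9, w = +5]
note: V(q) takes 2 values over 3 diagrams, fixing the grouping


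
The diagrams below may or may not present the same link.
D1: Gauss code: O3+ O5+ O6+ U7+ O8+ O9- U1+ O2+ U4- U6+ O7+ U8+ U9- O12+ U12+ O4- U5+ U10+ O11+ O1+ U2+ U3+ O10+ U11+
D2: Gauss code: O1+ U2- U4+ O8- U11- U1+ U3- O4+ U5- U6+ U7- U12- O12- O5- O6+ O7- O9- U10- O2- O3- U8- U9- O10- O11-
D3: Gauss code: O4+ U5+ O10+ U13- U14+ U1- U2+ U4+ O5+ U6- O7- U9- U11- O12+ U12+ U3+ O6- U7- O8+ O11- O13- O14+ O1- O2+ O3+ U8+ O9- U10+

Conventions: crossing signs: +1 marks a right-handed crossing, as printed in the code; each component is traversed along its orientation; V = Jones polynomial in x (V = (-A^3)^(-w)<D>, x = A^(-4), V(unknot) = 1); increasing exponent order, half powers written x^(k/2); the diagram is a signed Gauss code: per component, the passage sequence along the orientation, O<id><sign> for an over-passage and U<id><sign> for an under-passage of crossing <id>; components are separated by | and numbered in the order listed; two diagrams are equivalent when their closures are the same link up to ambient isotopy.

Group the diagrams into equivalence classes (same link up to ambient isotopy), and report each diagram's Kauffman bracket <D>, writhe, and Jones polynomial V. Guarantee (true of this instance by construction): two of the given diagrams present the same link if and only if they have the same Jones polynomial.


equivalence classes: {D1} | {D2} | {D3}
D1 (bracket -A^-12 + 2A^-8 - 3A^-4 + 3 - 3A^4 + 3A^8 - A^12 + A^16; 12 crossings at w = +8): V = x^2 - x^3 + 3x^4 - 3x^5 + 3x^6 - 3x^7 + 2x^8 - x^9
V(D2) = -x^-6 + x^-5 - x^-4 + 2x^-3 - x^-2 + x^-1  (w -6, c 12, <D> = A^-14 - A^-10 + 2A^-6 - A^-2 + A^2 - A^6)
V(D3) = -x^-3 + x^-2 - x^-1 + 3 - x + x^2 - x^3  [14 crossings, <D> = -A^-6 + A^-2 - A^2 + 3A^6 - A^10 + A^14 - A^18, w = +2]
key observation: 3 values of V(x) split the 3 diagrams


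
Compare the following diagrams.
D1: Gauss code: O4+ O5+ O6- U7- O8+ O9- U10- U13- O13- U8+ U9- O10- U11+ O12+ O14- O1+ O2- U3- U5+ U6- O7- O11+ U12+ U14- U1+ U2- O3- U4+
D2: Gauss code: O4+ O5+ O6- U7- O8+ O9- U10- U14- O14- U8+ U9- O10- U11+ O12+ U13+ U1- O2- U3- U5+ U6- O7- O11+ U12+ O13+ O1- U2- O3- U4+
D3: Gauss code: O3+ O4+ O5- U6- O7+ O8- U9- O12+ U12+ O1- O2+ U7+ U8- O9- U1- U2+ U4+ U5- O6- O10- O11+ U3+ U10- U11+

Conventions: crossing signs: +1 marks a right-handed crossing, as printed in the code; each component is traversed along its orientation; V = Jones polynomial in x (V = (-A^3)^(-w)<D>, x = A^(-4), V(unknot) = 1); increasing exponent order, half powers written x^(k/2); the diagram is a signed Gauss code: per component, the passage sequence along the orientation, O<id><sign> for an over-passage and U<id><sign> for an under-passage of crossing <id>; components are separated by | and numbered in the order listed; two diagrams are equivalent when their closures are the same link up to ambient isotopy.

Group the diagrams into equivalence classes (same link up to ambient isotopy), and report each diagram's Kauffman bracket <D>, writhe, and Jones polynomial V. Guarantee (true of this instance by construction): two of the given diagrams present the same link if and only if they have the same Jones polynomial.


equivalence classes: {D1, D2, D3}
D1 (bracket A^-6; 14 crossings at w = -2): V = 1
V(D2) = 1  [14 crossings, <D> = A^-6, w = -2]
D3 (bracket 1; 12 crossings at w = 0): V = 1
key observation: all 3 diagrams share one V(x), hence one class


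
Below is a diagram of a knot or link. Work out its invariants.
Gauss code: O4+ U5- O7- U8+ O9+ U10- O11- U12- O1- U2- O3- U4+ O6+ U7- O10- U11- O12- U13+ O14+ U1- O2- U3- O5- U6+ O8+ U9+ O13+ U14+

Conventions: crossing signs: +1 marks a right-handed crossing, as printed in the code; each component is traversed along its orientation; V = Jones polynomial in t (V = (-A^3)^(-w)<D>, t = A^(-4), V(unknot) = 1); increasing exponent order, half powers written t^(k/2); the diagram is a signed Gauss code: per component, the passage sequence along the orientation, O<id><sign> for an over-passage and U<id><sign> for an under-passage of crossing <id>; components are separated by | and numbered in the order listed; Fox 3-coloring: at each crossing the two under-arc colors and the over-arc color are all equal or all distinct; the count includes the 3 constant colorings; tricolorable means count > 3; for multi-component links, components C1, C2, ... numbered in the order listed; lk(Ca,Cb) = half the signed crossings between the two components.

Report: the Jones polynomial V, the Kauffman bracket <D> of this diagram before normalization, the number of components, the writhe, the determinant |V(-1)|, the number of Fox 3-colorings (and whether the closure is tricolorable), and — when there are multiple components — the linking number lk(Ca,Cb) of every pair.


V = t^-9 - 4t^-8 + 10t^-7 - 21t^-6 + 34t^-5 - 47t^-4 + 57t^-3 - 60t^-2 + 57t^-1 - 46 + 34t - 21t^2 + 10t^3 - 4t^4 + t^5
<D> = A^-26 - 4A^-22 + 10A^-18 - 21A^-14 + 34A^-10 - 46A^-6 + 57A^-2 - 60A^2 + 57A^6 - 47A^10 + 34A^14 - 21A^18 + 10A^22 - 4A^26 + A^30 (w = -2)
1 component over 14 crossings, w = -2
3 Fox colorings among 3^14, |V(-1)| = 407: not tricolorable
why: det 407 = |V(-1)|; not divisible by 3, so not tricolorable


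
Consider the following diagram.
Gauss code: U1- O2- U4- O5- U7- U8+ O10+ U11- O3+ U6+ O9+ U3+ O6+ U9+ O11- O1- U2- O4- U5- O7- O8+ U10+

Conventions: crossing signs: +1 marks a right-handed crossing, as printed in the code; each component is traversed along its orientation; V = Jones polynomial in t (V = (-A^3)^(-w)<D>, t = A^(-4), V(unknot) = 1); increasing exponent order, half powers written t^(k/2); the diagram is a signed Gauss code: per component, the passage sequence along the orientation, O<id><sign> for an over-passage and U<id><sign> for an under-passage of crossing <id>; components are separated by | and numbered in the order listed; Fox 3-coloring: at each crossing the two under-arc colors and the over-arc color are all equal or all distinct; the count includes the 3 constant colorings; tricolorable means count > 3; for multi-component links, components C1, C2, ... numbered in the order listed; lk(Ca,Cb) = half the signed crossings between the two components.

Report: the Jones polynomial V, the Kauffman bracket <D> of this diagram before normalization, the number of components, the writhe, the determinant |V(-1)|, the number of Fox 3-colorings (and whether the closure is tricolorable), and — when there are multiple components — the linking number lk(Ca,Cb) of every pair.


Jones polynomial: V(t) = -t^-3 + t^-2 - t^-1 + 3 - t + t^2 - t^3
<D> = A^-15 - A^-11 + A^-7 - 3A^-3 + A - A^5 + A^9; writhe -1
components 1, writhe -1 (11 crossings)
3-colorings: 27 of 3^11, det 9 — tricolorable
note: palindromic: swapping t for 1/t fixes V


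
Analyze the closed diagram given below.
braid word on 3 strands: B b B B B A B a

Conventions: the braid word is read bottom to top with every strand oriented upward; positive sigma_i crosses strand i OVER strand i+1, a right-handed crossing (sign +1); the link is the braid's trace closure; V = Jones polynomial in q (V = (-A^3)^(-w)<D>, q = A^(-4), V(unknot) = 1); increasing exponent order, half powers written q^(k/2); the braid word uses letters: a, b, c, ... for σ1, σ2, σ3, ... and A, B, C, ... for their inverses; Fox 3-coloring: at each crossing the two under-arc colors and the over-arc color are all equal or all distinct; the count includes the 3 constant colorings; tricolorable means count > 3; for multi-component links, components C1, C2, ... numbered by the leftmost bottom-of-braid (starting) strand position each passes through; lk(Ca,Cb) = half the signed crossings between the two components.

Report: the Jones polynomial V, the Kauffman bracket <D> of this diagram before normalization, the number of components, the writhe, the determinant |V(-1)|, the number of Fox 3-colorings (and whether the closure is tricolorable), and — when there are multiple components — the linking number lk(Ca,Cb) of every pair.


Jones polynomial: V(q) = -q^-4 + q^-3 + q^-1
<D> = A^-8 + 1 - A^4; writhe -4
components 1, writhe -4 (8 crossings)
3-colorings: 9 of 3^8, det 3 — tricolorable
note: V spans 3 powers of q: at least 3 crossings in any diagram


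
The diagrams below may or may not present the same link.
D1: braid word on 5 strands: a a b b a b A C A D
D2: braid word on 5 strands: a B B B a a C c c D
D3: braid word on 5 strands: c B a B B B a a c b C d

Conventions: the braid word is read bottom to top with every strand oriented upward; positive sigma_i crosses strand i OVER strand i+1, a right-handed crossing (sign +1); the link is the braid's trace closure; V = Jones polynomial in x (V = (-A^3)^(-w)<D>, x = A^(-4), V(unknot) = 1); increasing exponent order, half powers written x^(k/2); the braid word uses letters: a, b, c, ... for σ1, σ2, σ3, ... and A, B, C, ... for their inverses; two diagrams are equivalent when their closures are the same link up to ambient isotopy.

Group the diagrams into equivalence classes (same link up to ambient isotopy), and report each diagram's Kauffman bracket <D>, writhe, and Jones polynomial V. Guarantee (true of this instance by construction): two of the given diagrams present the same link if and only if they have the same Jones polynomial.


equivalence classes: {D1} | {D2, D3}
D1 (bracket -A^-10 + A^-6 + A^2; 10 crossings at w = +2): V = x + x^3 - x^4
D2 (bracket -A^-12 + A^-8 - A^-4 + 3 - A^4 + A^8 - A^12; 10 crossings at w = 0): V = -x^-3 + x^-2 - x^-1 + 3 - x + x^2 - x^3
D3 (bracket -A^-6 + A^-2 - A^2 + 3A^6 - A^10 + A^14 - A^18; 12 crossings at w = +2): V = -x^-3 + x^-2 - x^-1 + 3 - x + x^2 - x^3
key observation: V(x) takes 2 values over 3 diagrams, fixing the grouping


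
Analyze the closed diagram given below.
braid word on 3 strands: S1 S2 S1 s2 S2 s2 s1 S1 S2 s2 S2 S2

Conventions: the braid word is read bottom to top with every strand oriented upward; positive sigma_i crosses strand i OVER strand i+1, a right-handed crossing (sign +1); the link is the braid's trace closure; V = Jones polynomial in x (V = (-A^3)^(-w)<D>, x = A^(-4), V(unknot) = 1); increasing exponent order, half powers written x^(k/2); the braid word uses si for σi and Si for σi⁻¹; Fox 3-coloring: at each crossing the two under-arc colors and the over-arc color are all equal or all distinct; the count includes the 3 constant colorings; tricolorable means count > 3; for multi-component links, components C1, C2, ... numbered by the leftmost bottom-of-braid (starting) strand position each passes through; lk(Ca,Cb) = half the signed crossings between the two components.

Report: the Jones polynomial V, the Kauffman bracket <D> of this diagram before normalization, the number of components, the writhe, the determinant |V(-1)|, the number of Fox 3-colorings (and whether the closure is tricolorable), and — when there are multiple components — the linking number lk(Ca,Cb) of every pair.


Jones polynomial: V(x) = -x^-4 + x^-3 + x^-1
<D> = A^-8 + 1 - A^4; writhe -4
components 1, writhe -4 (12 crossings)
3-colorings: 9 of 3^12, det 3 — tricolorable
note: det 3 = |V(-1)|; divisible by 3, so tricolorable


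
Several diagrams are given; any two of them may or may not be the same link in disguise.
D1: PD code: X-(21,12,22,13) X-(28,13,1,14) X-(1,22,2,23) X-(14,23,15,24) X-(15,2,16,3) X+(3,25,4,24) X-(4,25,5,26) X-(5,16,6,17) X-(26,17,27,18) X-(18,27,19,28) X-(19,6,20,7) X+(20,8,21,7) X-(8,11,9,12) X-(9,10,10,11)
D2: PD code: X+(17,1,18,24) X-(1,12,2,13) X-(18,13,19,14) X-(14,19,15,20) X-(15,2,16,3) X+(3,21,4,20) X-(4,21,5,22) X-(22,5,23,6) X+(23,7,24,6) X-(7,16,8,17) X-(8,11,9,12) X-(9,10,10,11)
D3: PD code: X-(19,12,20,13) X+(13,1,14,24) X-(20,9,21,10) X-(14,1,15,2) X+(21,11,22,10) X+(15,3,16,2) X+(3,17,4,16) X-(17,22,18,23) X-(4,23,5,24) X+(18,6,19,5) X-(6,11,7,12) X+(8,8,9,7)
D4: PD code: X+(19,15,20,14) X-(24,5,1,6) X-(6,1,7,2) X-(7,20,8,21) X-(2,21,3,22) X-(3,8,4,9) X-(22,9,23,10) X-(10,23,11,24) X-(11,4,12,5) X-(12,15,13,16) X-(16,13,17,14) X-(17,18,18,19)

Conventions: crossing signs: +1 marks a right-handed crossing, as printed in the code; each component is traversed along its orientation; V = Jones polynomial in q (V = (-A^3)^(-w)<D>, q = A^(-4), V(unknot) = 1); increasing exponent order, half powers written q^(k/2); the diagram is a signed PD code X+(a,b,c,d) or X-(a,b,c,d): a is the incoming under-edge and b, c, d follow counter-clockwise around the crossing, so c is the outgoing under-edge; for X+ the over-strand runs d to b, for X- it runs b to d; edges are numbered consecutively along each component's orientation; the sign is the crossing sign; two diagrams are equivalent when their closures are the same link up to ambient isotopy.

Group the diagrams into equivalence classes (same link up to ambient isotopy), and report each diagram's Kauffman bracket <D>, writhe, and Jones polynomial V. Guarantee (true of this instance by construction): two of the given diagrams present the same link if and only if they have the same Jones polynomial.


equivalence classes: {D1, D4} | {D2} | {D3}
D1 (bracket A^-18 + A^-10 - A^2; 14 crossings at w = -10): V = -q^-8 + q^-5 + q^-3
D2 (bracket A^-14 - A^-10 + 2A^-6 - A^-2 + A^2 - A^6; 12 crossings at w = -6): V = -q^-6 + q^-5 - q^-4 + 2q^-3 - q^-2 + q^-1
D3 (bracket 1; 12 crossings at w = 0): V = 1
V(D4) = -q^-8 + q^-5 + q^-3  (w -10, c 12, <D> = A^-18 + A^-10 - A^2)
key observation: 3 values of V(q) split the 4 diagrams


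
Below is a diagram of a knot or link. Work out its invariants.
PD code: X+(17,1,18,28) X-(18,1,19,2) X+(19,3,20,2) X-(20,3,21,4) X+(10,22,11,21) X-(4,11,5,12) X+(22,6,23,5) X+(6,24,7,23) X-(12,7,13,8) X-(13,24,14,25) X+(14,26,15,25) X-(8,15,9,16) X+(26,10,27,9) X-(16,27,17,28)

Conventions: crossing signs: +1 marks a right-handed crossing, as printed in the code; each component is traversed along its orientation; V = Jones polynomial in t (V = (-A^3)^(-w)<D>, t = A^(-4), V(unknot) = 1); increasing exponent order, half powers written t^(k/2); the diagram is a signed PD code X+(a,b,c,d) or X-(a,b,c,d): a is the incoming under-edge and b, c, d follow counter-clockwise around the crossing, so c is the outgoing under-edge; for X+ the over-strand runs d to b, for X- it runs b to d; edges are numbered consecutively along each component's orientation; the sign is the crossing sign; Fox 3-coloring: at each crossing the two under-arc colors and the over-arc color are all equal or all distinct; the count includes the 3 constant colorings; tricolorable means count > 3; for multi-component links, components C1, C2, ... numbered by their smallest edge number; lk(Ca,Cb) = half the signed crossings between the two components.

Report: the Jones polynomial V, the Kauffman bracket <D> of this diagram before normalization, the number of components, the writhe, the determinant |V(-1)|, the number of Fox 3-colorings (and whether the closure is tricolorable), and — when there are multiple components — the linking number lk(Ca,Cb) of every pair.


V(t) = t^-4 - 3t^-3 + 5t^-2 - 6t^-1 + 7 - 6t + 5t^2 - 3t^3 + t^4
bracket: A^-16 - 3A^-12 + 5A^-8 - 6A^-4 + 7 - 6A^4 + 5A^8 - 3A^12 + A^16, w = 0
1 component, writhe 0, over 14 crossings
det 37, colorings 3 of 3^14 — not tricolorable
observation: V spans 8 powers of t: at least 8 crossings in any diagram


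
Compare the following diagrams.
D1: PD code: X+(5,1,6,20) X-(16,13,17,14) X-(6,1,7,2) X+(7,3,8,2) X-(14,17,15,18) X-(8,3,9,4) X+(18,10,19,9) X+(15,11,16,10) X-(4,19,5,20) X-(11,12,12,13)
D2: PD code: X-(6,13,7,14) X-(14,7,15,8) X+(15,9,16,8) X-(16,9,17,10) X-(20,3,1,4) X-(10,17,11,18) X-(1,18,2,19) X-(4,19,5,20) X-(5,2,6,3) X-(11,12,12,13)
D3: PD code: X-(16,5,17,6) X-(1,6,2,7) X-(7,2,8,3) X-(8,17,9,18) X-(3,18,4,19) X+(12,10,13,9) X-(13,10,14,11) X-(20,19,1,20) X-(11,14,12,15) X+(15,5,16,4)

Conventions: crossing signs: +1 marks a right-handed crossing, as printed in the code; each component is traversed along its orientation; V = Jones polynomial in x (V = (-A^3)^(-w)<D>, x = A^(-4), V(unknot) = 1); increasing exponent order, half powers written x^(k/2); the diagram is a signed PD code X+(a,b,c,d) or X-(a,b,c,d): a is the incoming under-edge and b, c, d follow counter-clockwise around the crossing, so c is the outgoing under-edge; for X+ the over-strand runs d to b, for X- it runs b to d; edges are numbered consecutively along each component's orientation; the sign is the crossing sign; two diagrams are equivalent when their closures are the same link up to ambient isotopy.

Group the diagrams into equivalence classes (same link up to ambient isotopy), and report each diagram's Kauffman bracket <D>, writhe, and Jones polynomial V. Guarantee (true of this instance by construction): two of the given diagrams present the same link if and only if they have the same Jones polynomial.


equivalence classes: {D1} | {D2} | {D3}
D1 (bracket A^-6; 10 crossings at w = -2): V = 1
V(D2) = x^-8 - 2x^-7 + x^-6 - 2x^-5 + 2x^-4 + x^-2  [10 crossings, <D> = A^-16 + 2A^-8 - 2A^-4 + 1 - 2A^4 + A^8, w = -8]
V(D3) = -x^-4 + x^-3 + x^-1  (w -6, c 10, <D> = A^-14 + A^-6 - A^-2)
observation: comparing 3 Jones polynomials yields 3 groups


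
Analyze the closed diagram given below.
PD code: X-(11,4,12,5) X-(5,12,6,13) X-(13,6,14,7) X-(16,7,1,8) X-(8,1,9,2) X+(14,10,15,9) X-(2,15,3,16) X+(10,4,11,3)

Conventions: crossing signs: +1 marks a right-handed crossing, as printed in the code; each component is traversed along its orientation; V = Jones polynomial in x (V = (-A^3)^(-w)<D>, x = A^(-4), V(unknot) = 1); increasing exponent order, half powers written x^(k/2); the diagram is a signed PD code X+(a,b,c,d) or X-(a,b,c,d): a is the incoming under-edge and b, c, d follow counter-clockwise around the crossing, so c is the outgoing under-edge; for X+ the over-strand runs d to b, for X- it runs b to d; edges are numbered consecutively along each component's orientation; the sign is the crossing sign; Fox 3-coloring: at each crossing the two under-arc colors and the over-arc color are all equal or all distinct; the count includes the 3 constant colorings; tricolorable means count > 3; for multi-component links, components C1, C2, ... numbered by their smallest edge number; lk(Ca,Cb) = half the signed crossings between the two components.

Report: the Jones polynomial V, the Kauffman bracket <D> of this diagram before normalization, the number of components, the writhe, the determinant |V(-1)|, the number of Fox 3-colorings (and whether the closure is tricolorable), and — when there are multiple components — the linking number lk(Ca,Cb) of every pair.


V(x) = -x^-6 + x^-5 - x^-4 + 2x^-3 - x^-2 + x^-1
bracket: A^-8 - A^-4 + 2 - A^4 + A^8 - A^12, w = -4
1 component, writhe -4, over 8 crossings
det 7, colorings 3 of 3^8 — not tricolorable
observation: the span of V is 5, forcing >= 5 crossings in any diagram


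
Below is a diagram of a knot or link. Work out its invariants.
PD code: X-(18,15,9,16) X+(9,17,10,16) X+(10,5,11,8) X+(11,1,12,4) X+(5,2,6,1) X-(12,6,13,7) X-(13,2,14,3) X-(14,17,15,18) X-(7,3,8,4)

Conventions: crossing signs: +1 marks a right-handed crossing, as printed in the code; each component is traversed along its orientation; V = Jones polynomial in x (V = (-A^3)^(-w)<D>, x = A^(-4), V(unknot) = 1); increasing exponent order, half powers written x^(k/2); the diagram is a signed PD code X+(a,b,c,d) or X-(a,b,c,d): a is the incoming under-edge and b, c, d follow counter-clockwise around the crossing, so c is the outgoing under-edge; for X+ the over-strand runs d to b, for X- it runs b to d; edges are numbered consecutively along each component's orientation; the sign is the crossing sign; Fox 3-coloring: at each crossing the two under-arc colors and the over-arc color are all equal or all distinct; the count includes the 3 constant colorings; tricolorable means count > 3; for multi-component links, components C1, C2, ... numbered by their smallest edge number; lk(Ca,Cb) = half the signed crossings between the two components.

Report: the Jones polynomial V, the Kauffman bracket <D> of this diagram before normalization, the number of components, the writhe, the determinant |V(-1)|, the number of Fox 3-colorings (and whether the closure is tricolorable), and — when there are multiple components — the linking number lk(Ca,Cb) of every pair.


V = x^-1 + 2 + x
<D> = -A^-7 - 2A^-3 - A (w = -1)
3 components over 9 crossings, w = -1
lk(C1,C2): 0
lk(C1,C3) = 0
linking number lk(C2,C3) = 0
27 Fox colorings among 3^10, |V(-1)| = 0: tricolorable
why: w = -1 shifts under R1 moves; the (-A^3)^(1) factor cancels that in V


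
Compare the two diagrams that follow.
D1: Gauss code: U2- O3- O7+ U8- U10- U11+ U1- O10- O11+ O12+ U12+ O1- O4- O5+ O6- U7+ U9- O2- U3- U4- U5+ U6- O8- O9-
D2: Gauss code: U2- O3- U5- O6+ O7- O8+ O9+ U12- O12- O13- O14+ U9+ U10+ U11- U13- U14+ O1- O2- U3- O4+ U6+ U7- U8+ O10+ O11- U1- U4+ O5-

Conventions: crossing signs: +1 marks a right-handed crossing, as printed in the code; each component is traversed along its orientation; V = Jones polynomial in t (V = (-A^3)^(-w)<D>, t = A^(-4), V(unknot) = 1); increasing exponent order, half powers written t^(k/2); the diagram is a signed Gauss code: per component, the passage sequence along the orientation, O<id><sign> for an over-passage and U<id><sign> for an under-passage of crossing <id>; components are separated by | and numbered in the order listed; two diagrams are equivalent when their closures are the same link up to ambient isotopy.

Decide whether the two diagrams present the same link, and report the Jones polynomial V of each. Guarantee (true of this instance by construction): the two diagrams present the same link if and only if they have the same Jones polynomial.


equivalent: no
D1 (bracket A^-8 - A^-4 + 2 - A^4 + A^8 - A^12; 12 crossings at w = -4): V = -t^-6 + t^-5 - t^-4 + 2t^-3 - t^-2 + t^-1
V(D2) = -t^-4 + t^-3 + t^-1  (w -2, c 14, <D> = A^-2 + A^6 - A^10)
key observation: V(t) takes 2 values over 2 diagrams, fixing the grouping


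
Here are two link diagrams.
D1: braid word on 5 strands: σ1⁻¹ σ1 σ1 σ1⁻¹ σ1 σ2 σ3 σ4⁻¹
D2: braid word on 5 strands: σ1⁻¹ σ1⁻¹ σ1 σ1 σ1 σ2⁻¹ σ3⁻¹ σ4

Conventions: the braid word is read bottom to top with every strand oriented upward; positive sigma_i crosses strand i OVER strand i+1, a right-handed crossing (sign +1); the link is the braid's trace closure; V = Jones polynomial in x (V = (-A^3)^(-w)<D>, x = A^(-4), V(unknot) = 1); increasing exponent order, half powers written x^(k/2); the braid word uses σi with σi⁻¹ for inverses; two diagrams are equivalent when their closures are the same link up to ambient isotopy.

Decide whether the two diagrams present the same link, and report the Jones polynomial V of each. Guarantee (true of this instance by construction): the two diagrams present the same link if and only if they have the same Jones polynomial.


equivalent: yes
V(D1) = 1  (w +2, c 8, <D> = A^6)
V(D2) = 1  [8 crossings, <D> = 1, w = 0]
key observation: all 2 diagrams share one V(x), hence one class


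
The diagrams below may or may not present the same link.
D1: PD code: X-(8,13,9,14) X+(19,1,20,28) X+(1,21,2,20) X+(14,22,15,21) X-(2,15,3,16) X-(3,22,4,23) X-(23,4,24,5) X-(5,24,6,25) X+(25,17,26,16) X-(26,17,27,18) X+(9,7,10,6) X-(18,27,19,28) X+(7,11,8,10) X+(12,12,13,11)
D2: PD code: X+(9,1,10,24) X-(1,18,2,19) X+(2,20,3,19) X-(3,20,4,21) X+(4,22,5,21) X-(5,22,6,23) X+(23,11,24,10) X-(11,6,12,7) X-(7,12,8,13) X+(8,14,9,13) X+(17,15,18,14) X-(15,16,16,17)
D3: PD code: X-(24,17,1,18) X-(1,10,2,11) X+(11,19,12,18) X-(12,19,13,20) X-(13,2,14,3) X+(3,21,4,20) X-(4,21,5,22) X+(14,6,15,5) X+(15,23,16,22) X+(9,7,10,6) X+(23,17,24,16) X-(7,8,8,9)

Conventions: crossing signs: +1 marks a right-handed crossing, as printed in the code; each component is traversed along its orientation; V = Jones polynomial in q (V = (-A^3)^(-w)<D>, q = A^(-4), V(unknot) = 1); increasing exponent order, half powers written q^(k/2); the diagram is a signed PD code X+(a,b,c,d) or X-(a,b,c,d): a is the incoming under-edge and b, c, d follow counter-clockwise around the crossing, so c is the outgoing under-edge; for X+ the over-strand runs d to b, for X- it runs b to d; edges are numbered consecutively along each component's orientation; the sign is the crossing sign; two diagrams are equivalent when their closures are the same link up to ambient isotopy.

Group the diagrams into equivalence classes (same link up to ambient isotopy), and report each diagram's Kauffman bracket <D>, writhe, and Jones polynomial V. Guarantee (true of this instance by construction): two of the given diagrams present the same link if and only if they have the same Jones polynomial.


equivalence classes: {D1} | {D2} | {D3}
D1 (bracket A^4 + A^12 - A^16; 14 crossings at w = 0): V = -q^-4 + q^-3 + q^-1
V(D2) = q^-2 - q^-1 + 1 - q + q^2  [12 crossings, <D> = A^-8 - A^-4 + 1 - A^4 + A^8, w = 0]
V(D3) = 1  (w 0, c 12, <D> = 1)
observation: 3 classes among 3 diagrams; unequal V(q) rules out equality


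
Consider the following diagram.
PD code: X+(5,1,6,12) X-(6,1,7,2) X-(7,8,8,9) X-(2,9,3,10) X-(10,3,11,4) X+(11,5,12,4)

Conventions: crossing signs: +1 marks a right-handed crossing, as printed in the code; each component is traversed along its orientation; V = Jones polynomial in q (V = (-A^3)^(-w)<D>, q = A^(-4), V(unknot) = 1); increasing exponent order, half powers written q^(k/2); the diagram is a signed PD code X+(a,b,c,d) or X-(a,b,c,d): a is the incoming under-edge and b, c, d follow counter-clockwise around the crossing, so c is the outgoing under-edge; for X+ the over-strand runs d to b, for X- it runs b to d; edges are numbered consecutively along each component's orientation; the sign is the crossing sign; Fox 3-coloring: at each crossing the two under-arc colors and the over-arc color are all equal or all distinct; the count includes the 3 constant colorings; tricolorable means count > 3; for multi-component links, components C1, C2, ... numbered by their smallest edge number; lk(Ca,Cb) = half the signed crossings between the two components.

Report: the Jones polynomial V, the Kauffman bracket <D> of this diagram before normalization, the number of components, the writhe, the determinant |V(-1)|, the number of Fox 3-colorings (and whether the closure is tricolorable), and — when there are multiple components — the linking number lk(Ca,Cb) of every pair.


V(q) = 1
bracket: A^-6, w = -2
1 component, writhe -2, over 6 crossings
det 1, colorings 3 of 3^6 — not tricolorable
observation: w = -2 shifts under R1 moves; the (-A^3)^(2) factor cancels that in V


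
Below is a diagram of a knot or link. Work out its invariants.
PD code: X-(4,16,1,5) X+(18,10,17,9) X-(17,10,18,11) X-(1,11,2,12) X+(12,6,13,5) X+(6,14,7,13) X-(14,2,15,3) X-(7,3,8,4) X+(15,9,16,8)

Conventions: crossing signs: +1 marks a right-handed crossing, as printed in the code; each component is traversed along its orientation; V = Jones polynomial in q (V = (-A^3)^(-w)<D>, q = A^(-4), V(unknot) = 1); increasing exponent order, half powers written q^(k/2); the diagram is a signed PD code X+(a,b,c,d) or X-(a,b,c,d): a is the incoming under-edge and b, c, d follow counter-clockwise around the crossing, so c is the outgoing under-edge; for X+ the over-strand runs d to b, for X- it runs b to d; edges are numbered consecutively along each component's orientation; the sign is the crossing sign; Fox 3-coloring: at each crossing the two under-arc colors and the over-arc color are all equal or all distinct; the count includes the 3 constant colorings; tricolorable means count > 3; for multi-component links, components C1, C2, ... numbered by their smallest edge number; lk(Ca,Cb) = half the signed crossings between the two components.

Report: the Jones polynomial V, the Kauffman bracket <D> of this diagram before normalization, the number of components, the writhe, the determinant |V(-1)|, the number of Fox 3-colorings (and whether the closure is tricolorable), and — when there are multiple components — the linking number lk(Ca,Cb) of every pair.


V(q) = q^-4 + q^-3 + q^-2 + q^-1 + 1 - q^2
bracket: A^-11 - A^-3 - A - A^5 - A^9 - A^13, w = -1
3 components, writhe -1, over 9 crossings
lk(C1,C2) = -2
linking number lk(C1,C3) = 0
lk(C2,C3): 0
det 0, colorings 9 of 3^9 — tricolorable
observation: the 3 component pairs carry total linking -2
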